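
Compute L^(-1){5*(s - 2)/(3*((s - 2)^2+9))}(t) 5*exp(2*t)*cos(3*t)/3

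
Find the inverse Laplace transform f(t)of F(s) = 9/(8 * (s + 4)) 9 * exp(-4 * t)/8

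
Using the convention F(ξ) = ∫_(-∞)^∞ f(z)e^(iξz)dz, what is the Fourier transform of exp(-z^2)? sqrt(pi) * exp(-ξ^2/4)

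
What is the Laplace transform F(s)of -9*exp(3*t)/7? -9/(7*s - 21)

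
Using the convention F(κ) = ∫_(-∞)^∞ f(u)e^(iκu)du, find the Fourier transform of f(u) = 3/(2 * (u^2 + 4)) 3 * pi * exp(-2 * Abs(κ))/4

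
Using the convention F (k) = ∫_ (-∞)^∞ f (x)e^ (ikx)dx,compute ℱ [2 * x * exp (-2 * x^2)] sqrt (2) * I * sqrt (pi) * k * exp (-k^2/8)/4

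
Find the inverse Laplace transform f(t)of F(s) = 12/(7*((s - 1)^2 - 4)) 6*exp(t)*sinh(2*t)/7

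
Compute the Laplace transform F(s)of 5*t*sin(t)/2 5*s/(s^2+1)^2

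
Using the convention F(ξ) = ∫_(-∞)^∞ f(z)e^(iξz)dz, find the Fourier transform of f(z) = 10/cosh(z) 10*pi/cosh(pi*ξ/2)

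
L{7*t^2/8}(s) 7/(4*s^3)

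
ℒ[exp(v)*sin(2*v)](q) 2/((q - 1)^2 + 4)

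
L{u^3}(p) 6/p^4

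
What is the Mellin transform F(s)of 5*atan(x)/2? -5*pi*sec(pi*s/2)/(4*s)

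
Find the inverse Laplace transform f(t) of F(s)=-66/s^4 -11 * t^3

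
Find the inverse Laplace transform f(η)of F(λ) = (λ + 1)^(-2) η * exp(-η)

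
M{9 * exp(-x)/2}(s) 9 * gamma(s)/2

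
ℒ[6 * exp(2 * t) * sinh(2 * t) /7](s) 12/(7 * s * (s - 4) ) 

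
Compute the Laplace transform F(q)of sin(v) 1/(q^2 + 1)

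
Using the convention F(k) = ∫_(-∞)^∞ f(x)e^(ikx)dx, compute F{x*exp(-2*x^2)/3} sqrt(2)*I*sqrt(pi)*k*exp(-k^2/8)/24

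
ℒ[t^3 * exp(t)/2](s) 3/(s - 1)^4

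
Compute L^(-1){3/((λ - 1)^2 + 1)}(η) 3*exp(η)*sin(η)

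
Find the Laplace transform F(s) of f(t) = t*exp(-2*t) (s + 2) ^(-2) 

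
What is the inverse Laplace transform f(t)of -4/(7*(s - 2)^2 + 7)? -4*exp(2*t)*sin(t)/7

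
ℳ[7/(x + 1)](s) 7*pi*csc(pi*s)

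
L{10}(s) 10/s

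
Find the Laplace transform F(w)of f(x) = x w^(-2)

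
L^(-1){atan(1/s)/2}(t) sin(t)/(2*t)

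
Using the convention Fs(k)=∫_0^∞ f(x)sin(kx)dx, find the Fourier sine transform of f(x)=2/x pi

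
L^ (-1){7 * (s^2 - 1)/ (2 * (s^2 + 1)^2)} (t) 7 * t * cos (t)/2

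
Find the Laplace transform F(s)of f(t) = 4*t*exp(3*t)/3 4/(3*(s - 3)^2)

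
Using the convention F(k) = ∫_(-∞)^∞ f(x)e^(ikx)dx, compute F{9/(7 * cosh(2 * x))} 9 * pi/(14 * cosh(pi * k/4))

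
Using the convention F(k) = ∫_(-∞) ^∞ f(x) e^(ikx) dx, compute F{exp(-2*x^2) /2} sqrt(2)*sqrt(pi)*exp(-k^2/8) /4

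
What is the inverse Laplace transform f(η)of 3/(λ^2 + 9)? sin(3 * η)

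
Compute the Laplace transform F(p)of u p^(-2)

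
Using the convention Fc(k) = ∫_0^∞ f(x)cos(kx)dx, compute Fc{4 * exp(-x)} 4/(k^2 + 1)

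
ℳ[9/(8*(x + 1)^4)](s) 3*gamma(s)*gamma(4 - s)/16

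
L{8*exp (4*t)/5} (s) 8/ (5*(s - 4))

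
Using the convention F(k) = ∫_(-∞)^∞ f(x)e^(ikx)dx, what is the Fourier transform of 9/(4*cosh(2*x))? 9*pi/(8*cosh(pi*k/4))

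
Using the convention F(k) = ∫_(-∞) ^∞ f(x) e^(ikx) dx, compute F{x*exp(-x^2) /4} I*sqrt(pi)*k*exp(-k^2/4) /8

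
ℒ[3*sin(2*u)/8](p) 3/(4*(p^2 + 4))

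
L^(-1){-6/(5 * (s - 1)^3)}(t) -3 * t^2 * exp(t)/5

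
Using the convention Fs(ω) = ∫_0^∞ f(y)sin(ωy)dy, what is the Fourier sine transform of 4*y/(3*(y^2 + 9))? 2*pi*exp(-3*ω)/3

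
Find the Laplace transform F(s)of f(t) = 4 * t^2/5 8/(5 * s^3)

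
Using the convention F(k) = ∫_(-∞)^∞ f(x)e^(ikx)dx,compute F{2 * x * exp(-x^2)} I * sqrt(pi) * k * exp(-k^2/4)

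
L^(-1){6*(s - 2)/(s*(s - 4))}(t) 6*exp(2*t)*cosh(2*t)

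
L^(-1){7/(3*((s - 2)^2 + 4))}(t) 7*exp(2*t)*sin(2*t)/6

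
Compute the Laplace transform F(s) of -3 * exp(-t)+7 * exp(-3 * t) 7/(s+3)-3/(s+1) 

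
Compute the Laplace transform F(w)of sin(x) 1/(w^2 + 1)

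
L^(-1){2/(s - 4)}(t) 2 * exp(4 * t)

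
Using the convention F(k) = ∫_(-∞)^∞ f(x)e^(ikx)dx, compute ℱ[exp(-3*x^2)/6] sqrt(3)*sqrt(pi)*exp(-k^2/12)/18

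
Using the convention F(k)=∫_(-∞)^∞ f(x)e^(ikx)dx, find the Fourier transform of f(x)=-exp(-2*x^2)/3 -sqrt(2)*sqrt(pi)*exp(-k^2/8)/6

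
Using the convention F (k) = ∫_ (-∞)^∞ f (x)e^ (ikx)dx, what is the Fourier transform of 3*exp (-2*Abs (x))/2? 6/ (k^2 + 4)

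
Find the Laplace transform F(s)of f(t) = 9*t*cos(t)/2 9*(s^2 - 1)/(2*(s^2+1)^2)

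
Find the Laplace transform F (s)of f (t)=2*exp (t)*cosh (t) 2*(s - 1)/ (s*(s - 2))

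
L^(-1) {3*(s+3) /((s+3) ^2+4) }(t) 3*exp(-3*t)*cos(2*t) 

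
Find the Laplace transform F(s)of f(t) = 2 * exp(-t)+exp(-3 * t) 1/(s+3)+2/(s+1)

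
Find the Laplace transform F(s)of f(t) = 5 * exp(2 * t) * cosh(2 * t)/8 5 * (s - 2)/(8 * s * (s - 4))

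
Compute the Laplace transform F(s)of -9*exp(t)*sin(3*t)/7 -27/(7*(s - 1)^2+63)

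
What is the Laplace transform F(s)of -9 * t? -9/s^2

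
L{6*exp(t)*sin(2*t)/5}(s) 12/(5*((s - 1)^2 + 4))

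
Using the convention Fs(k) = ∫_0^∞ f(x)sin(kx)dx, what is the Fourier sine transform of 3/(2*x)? 3*pi/4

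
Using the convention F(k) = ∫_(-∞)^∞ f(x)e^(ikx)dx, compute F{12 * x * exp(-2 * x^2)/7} 3 * sqrt(2) * I * sqrt(pi) * k * exp(-k^2/8)/14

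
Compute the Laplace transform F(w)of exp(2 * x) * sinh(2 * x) 2/(w * (w - 4))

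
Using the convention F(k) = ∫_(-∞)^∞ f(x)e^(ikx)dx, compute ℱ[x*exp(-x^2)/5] I*sqrt(pi)*k*exp(-k^2/4)/10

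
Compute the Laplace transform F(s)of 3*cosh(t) 3*s/(s^2 - 1)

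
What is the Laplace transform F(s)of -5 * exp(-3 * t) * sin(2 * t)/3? -10/(3 * (s + 3)^2 + 12)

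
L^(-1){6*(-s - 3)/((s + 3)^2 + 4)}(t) -6*exp(-3*t)*cos(2*t)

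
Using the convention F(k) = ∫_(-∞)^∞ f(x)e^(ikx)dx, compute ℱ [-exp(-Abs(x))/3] -2/(3*k^2 + 3)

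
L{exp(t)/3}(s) 1/(3 * (s - 1))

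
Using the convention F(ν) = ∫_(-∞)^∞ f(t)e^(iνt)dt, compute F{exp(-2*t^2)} sqrt(2)*sqrt(pi)*exp(-ν^2/8)/2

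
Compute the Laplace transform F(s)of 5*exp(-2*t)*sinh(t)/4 5/(4*((s + 2)^2 - 1))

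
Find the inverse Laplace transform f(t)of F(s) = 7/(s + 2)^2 7*t*exp(-2*t)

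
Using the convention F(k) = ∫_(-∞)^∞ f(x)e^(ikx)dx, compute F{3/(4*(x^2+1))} 3*pi*exp(-Abs(k))/4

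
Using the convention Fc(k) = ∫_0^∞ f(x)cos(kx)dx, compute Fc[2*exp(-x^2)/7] sqrt(pi)*exp(-k^2/4)/7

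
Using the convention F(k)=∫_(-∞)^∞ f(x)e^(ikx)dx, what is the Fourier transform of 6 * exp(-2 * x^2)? 3 * sqrt(2) * sqrt(pi) * exp(-k^2/8)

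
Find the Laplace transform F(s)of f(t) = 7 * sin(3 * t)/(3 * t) 7 * atan(3/s)/3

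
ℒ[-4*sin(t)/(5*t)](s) -4*atan(1/s)/5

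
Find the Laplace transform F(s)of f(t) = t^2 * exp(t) 2/(s - 1)^3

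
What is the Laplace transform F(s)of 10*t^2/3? 20/(3*s^3)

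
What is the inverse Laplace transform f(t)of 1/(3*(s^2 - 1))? sinh(t)/3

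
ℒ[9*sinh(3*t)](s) 27/(s^2 - 9) 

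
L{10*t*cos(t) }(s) 10*(s^2 - 1) /(s^2 + 1) ^2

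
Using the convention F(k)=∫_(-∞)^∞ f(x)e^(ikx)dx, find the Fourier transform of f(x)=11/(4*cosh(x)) 11*pi/(4*cosh(pi*k/2))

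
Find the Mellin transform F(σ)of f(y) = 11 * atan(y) -11 * pi * sec(pi * σ/2)/(2 * σ)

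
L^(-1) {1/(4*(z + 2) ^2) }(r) r*exp(-2*r) /4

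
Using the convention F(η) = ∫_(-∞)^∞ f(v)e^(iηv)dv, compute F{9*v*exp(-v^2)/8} 9*I*sqrt(pi)*η*exp(-η^2/4)/16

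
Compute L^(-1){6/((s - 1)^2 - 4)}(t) 3 * exp(t) * sinh(2 * t)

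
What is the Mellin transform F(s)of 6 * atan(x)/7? -3 * pi * sec(pi * s/2)/(7 * s)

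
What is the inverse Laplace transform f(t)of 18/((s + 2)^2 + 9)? 6*exp(-2*t)*sin(3*t)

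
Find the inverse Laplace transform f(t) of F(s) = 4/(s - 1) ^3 2 * t^2 * exp(t) 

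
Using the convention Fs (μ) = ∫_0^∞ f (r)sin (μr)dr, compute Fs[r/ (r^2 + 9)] pi * exp (-3 * μ)/2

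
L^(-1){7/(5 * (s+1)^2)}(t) 7 * t * exp(-t)/5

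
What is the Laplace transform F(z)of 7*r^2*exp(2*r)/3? 14/(3*(z - 2)^3)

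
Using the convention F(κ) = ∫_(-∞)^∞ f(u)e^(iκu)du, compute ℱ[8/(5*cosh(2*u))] 4*pi/(5*cosh(pi*κ/4))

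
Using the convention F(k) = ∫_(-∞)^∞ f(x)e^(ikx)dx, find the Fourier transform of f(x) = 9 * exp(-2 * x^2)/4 9 * sqrt(2) * sqrt(pi) * exp(-k^2/8)/8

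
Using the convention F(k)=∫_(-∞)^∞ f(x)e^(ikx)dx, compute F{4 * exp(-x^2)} 4 * sqrt(pi) * exp(-k^2/4)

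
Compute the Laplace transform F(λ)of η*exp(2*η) (λ - 2)^(-2)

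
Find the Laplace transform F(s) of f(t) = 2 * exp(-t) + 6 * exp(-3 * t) 6/(s + 3) + 2/(s + 1) 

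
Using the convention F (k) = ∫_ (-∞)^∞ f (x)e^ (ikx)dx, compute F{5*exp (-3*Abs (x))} 30/ (k^2+9)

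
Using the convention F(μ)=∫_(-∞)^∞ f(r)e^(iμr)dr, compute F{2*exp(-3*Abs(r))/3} 4/(μ^2 + 9)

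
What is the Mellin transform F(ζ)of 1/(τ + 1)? pi * csc(pi * ζ)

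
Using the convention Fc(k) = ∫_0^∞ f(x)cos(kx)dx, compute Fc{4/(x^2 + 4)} pi*exp(-2*k)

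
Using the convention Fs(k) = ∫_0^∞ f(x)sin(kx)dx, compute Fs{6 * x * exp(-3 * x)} 36 * k/(k^2 + 9)^2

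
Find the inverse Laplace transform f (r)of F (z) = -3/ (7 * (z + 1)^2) -3 * r * exp (-r)/7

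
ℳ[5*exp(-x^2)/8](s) 5*gamma(s/2)/16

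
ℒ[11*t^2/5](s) 22/(5*s^3)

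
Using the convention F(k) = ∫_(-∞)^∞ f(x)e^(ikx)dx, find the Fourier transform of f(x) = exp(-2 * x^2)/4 sqrt(2) * sqrt(pi) * exp(-k^2/8)/8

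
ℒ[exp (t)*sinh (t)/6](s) 1/ (6*s*(s - 2))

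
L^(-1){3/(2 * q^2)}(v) 3 * v/2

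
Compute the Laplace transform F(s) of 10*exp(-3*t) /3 10/(3*(s + 3) ) 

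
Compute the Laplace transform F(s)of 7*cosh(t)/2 7*s/(2*(s^2-1))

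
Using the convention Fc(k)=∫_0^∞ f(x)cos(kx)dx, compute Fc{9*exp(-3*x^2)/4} 3*sqrt(3)*sqrt(pi)*exp(-k^2/12)/8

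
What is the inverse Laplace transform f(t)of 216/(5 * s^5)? 9 * t^4/5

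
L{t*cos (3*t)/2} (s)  (s^2-9)/ (2*(s^2 + 9)^2)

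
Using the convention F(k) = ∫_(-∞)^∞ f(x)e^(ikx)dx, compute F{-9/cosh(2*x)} -9*pi/(2*cosh(pi*k/4))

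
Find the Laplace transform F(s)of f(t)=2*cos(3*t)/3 2*s/(3*(s^2 + 9))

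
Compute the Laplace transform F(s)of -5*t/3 -5/(3*s^2)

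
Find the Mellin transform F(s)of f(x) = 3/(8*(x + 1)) 3*pi*csc(pi*s)/8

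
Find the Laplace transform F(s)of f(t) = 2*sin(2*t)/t 2*atan(2/s)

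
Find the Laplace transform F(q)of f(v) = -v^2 -2/q^3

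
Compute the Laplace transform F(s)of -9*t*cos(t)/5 9*(1 - s^2)/(5*(s^2 + 1)^2)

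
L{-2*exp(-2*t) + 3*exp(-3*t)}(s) 3/(s + 3) - 2/(s + 2)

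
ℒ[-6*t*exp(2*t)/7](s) -6/(7*(s - 2)^2)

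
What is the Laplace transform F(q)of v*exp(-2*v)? (q + 2)^(-2)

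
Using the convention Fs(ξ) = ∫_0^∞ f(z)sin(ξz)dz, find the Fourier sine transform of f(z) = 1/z pi/2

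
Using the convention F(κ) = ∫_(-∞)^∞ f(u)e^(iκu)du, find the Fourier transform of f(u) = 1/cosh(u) pi/cosh(pi * κ/2)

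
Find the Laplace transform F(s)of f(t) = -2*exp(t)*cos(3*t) 2*(1 - s)/((s - 1)^2+9)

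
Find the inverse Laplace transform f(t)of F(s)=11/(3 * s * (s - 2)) 11 * exp(t) * sinh(t)/3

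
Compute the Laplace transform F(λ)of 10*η 10/λ^2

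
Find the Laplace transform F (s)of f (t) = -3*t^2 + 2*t 2/s^2 - 6/s^3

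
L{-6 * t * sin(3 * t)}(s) -36 * s/(s^2+9)^2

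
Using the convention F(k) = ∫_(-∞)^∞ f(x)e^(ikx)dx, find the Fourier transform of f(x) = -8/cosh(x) -8*pi/cosh(pi*k/2)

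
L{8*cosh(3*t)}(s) 8*s/(s^2-9)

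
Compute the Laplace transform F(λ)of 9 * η 9/λ^2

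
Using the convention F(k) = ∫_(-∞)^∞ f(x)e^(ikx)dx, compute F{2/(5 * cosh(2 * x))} pi/(5 * cosh(pi * k/4))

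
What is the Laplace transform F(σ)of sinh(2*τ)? 2/(σ^2-4)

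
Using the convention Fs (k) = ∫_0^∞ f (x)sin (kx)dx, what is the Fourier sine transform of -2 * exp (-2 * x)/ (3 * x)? -2 * atan (k/2)/3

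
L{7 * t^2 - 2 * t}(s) 14/s^3 - 2/s^2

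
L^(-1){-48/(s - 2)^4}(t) -8*t^3*exp(2*t)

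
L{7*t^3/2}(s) 21/s^4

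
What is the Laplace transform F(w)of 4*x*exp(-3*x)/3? 4/(3*(w + 3)^2)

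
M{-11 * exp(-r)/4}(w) -11 * gamma(w)/4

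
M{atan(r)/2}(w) -pi*sec(pi*w/2)/(4*w)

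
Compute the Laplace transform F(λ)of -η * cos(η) (1 - λ^2)/(λ^2 + 1)^2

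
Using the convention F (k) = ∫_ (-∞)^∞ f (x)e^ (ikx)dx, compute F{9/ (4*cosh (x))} 9*pi/ (4*cosh (pi*k/2))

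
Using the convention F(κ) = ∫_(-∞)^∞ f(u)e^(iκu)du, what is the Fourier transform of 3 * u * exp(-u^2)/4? 3 * I * sqrt(pi) * κ * exp(-κ^2/4)/8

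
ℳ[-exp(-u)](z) -gamma(z)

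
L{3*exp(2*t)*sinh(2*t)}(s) 6/(s*(s - 4))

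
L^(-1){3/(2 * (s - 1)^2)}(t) 3 * t * exp(t)/2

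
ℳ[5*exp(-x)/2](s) 5*gamma(s)/2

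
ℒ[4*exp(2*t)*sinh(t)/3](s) 4/(3*((s - 2)^2 - 1))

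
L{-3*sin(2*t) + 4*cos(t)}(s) 4*s/(s^2 + 1) - 6/(s^2 + 4)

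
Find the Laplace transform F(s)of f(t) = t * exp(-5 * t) (s + 5)^(-2)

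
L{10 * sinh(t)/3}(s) 10/(3 * (s^2 - 1))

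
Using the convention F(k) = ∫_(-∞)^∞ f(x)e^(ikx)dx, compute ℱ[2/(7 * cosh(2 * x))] pi/(7 * cosh(pi * k/4))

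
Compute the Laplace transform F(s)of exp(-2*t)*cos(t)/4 (s + 2)/(4*((s + 2)^2 + 1))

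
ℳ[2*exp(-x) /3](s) 2*gamma(s) /3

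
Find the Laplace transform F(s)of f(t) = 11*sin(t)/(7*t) 11*atan(1/s)/7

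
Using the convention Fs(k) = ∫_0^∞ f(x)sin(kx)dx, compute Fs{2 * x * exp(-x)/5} 4 * k/(5 * (k^2 + 1)^2)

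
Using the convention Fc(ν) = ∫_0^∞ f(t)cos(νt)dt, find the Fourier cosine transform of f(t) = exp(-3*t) 3/(ν^2 + 9)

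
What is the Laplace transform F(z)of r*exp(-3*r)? (z + 3)^(-2)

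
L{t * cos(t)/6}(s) (s^2 - 1)/(6 * (s^2 + 1)^2)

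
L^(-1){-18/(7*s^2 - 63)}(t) -6*sinh(3*t)/7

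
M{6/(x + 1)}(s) 6 * pi * csc(pi * s)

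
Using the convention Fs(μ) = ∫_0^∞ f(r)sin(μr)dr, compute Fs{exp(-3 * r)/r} atan(μ/3)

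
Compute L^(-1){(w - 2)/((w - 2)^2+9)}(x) exp(2*x)*cos(3*x)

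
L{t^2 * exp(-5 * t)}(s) 2/(s + 5)^3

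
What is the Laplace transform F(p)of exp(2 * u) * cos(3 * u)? (p - 2)/((p - 2)^2 + 9)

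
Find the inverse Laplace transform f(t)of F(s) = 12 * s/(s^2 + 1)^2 6 * t * sin(t)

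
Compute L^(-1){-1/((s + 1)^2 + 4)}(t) -exp(-t)*sin(2*t)/2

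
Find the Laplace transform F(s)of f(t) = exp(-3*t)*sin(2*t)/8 1/(4*((s + 3)^2 + 4))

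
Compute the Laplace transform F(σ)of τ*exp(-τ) (σ + 1)^(-2)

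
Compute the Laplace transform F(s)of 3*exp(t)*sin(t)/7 3/(7*((s - 1)^2 + 1))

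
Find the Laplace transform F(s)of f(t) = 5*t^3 30/s^4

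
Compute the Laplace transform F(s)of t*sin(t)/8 s/(4*(s^2 + 1)^2)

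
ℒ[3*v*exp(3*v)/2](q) 3/(2*(q - 3)^2)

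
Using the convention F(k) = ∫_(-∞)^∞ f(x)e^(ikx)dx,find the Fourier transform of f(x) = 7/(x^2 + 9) 7*pi*exp(-3*Abs(k))/3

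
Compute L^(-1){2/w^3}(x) x^2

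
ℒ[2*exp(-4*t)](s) 2/(s + 4)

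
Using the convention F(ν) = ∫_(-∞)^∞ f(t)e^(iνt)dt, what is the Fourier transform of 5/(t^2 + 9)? 5 * pi * exp(-3 * Abs(ν))/3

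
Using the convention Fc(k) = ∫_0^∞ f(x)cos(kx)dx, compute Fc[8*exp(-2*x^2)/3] 2*sqrt(2)*sqrt(pi)*exp(-k^2/8)/3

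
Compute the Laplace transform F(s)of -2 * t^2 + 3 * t 3/s^2-4/s^3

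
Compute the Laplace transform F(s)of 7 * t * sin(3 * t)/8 21 * s/(4 * (s^2 + 9)^2)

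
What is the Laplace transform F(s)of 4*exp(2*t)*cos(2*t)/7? 4*(s - 2)/(7*((s - 2)^2 + 4))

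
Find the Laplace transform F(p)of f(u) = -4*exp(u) -4/(p - 1)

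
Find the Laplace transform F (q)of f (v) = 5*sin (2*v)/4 5/ (2*(q^2+4))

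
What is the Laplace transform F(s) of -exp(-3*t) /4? -1/(4*s + 12) 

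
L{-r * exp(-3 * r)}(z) -1/(z+3)^2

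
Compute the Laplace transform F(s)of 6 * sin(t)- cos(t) 6/(s^2 + 1)- s/(s^2 + 1)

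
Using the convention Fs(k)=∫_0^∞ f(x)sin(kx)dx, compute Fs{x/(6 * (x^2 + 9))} pi * exp(-3 * k)/12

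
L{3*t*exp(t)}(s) 3/(s - 1)^2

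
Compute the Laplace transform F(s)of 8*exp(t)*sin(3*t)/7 24/(7*((s - 1)^2 + 9))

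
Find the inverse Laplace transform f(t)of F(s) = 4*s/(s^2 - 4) 4*cosh(2*t)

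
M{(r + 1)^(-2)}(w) (-pi * w + pi)/sin(pi * w)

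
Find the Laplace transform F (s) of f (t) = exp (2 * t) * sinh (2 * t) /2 1/ (s * (s - 4) ) 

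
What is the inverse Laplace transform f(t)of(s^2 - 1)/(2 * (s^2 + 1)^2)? t * cos(t)/2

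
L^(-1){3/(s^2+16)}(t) 3 * sin(4 * t)/4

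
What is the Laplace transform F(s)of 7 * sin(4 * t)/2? 14/(s^2 + 16)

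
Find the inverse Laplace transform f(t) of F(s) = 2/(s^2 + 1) 2*sin(t) 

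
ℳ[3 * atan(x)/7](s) -3 * pi * sec(pi * s/2)/(14 * s)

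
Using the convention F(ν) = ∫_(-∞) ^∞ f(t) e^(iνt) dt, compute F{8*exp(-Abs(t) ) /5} 16/(5*(ν^2+1) ) 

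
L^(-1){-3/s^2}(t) -3*t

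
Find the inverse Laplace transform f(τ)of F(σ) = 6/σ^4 τ^3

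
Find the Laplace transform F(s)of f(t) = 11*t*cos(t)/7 11*(s^2 - 1)/(7*(s^2 + 1)^2)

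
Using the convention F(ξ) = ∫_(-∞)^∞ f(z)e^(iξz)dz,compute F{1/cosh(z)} pi/cosh(pi * ξ/2)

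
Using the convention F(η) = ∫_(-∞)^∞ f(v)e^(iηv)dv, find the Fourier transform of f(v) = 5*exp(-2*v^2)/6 5*sqrt(2)*sqrt(pi)*exp(-η^2/8)/12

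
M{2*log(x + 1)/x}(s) -2*pi*csc(pi*s)/(s - 1)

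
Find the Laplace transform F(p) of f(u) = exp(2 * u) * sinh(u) 1/((p - 2) ^2 - 1) 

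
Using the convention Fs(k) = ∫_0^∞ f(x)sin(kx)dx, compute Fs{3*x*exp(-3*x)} 18*k/(k^2 + 9)^2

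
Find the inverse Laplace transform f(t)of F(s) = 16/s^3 8*t^2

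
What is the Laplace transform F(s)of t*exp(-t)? (s+1)^(-2)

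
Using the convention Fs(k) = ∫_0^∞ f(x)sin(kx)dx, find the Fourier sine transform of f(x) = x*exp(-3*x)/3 2*k/(k^2 + 9)^2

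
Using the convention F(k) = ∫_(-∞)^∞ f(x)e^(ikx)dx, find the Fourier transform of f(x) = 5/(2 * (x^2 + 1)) 5 * pi * exp(-Abs(k))/2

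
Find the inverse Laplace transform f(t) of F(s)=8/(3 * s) 8/3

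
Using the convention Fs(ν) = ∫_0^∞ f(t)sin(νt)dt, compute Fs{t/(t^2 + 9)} pi * exp(-3 * ν)/2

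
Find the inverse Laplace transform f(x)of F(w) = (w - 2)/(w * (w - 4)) exp(2 * x) * cosh(2 * x)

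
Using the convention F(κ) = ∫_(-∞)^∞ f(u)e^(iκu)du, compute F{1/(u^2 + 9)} pi * exp(-3 * Abs(κ))/3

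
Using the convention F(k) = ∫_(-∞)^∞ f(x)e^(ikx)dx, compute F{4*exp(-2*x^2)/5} 2*sqrt(2)*sqrt(pi)*exp(-k^2/8)/5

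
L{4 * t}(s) 4/s^2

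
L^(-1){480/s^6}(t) 4 * t^5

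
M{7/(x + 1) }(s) 7*pi*csc(pi*s) 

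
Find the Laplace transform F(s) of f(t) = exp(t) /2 1/(2 * (s - 1) ) 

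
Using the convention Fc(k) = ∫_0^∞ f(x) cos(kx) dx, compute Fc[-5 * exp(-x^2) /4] -5 * sqrt(pi) * exp(-k^2/4) /8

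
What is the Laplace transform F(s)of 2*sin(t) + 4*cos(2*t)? 4*s/(s^2 + 4) + 2/(s^2 + 1)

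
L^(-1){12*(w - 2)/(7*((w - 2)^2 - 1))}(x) 12*exp(2*x)*cosh(x)/7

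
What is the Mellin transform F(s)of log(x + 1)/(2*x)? -pi*csc(pi*s)/(2*s - 2)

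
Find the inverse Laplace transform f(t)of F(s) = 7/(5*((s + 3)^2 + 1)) 7*exp(-3*t)*sin(t)/5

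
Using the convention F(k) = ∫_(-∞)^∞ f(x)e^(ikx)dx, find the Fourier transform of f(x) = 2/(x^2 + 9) 2 * pi * exp(-3 * Abs(k))/3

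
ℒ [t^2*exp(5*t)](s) 2/(s - 5)^3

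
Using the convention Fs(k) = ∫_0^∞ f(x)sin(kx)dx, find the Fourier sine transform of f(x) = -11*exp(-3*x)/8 -11*k/(8*k^2 + 72)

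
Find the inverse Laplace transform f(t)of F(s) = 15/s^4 5 * t^3/2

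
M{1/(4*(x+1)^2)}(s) (-pi*s+pi)/(4*sin(pi*s))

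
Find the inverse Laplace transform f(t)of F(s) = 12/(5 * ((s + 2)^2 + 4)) 6 * exp(-2 * t) * sin(2 * t)/5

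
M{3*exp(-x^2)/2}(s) 3*gamma(s/2)/4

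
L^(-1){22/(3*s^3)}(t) 11*t^2/3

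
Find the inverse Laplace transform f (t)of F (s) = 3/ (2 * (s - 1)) 3 * exp (t)/2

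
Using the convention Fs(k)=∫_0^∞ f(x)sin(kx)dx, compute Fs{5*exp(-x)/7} 5*k/(7*(k^2 + 1))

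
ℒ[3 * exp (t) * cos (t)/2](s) 3 * (s - 1)/ (2 * ( (s - 1)^2 + 1))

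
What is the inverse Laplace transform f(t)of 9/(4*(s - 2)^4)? 3*t^3*exp(2*t)/8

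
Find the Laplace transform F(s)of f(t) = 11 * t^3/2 33/s^4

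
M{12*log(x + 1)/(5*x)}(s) -12*pi*csc(pi*s)/(5*s - 5)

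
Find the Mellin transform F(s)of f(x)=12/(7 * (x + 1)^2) -12 * pi * (s - 1)/(7 * sin(pi * s))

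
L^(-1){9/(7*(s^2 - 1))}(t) 9*sinh(t)/7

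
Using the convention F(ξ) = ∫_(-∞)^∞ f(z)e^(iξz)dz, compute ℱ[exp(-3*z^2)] sqrt(3)*sqrt(pi)*exp(-ξ^2/12)/3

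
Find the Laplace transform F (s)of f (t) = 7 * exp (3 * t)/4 7/ (4 * (s - 3))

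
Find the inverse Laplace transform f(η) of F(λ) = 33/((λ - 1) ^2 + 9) 11 * exp(η) * sin(3 * η) 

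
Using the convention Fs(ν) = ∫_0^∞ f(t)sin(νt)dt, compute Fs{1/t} pi/2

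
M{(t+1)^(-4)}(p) gamma(p) * gamma(4 - p)/6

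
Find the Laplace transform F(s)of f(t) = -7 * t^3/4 -21/(2 * s^4)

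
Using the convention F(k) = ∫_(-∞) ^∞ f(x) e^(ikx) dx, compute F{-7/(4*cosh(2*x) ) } -7*pi/(8*cosh(pi*k/4) ) 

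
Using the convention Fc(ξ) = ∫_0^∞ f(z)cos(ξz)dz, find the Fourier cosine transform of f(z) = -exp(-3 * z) -3/(ξ^2+9)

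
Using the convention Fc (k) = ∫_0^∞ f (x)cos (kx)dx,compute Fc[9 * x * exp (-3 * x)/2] 9 * (9 - k^2)/ (2 * (k^2 + 9)^2)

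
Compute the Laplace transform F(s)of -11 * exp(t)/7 -11/(7 * s - 7)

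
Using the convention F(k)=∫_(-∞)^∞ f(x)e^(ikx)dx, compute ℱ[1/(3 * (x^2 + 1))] pi * exp(-Abs(k))/3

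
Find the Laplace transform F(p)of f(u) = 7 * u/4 7/(4 * p^2)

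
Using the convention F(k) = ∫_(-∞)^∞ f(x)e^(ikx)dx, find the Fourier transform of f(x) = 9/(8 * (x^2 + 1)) 9 * pi * exp(-Abs(k))/8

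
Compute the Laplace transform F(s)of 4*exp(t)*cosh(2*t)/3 4*(s - 1)/(3*((s - 1)^2 - 4))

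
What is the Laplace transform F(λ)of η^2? 2/λ^3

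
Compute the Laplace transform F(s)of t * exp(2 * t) (s - 2)^(-2)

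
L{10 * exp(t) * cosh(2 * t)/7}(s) 10 * (s - 1)/(7 * ((s - 1)^2 - 4))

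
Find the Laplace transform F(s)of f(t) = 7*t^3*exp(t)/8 21/(4*(s - 1)^4)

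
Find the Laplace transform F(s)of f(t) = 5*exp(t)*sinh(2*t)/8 5/(4*((s - 1)^2 - 4))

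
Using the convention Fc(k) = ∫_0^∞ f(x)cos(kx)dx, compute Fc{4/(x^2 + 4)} pi*exp(-2*k)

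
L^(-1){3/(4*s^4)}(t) t^3/8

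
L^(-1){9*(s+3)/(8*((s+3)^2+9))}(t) 9*exp(-3*t)*cos(3*t)/8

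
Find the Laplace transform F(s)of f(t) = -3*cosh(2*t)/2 -3*s/(2*s^2 - 8)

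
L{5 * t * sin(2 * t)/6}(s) 10 * s/(3 * (s^2 + 4)^2)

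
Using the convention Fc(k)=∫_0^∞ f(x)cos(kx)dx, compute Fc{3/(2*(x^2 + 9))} pi*exp(-3*k)/4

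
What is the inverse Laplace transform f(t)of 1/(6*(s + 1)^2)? t*exp(-t)/6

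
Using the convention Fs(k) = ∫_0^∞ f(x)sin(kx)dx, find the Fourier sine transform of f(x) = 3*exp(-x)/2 3*k/(2*(k^2 + 1))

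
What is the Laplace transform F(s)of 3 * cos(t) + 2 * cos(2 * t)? 2 * s/(s^2 + 4) + 3 * s/(s^2 + 1)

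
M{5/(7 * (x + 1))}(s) 5 * pi * csc(pi * s)/7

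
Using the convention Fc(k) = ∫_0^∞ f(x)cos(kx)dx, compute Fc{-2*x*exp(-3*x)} 2*(k^2-9)/(k^2 + 9)^2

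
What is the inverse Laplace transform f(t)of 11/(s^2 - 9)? 11 * sinh(3 * t)/3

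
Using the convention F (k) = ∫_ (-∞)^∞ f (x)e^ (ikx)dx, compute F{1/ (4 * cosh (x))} pi/ (4 * cosh (pi * k/2))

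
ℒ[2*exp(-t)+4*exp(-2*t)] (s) 2/(s+1)+4/(s+2)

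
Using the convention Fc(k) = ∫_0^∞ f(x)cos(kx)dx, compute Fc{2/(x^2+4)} pi * exp(-2 * k)/2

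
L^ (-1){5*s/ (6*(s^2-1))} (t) 5*cosh (t)/6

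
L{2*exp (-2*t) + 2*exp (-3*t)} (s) 2/ (s + 2) + 2/ (s + 3)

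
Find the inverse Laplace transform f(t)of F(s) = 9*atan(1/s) 9*sin(t)/t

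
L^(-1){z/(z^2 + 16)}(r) cos(4 * r)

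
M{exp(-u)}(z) gamma(z)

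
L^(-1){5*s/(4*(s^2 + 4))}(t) 5*cos(2*t)/4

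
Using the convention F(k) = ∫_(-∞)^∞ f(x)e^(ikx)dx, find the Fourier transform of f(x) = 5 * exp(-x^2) 5 * sqrt(pi) * exp(-k^2/4)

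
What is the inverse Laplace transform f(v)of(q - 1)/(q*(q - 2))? exp(v)*cosh(v)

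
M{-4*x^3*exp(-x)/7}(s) -4*gamma(s + 3)/7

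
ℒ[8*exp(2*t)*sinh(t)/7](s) 8/(7*((s - 2)^2 - 1))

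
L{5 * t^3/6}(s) 5/s^4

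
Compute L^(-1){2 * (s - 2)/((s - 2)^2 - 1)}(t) 2 * exp(2 * t) * cosh(t)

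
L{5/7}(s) 5/(7 * s)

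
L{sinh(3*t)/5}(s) 3/(5*(s^2-9))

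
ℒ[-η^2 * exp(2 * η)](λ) -2/(λ - 2)^3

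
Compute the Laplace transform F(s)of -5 -5/s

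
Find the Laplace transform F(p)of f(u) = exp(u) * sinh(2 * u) 2/((p - 1)^2-4)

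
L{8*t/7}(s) 8/(7*s^2)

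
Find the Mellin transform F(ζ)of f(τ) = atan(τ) -pi*sec(pi*ζ/2)/(2*ζ)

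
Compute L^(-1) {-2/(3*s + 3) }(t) -2*exp(-t) /3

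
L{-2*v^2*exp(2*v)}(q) -4/(q - 2)^3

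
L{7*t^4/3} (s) 56/s^5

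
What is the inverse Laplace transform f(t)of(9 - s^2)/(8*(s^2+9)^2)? -t*cos(3*t)/8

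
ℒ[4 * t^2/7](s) 8/(7 * s^3) 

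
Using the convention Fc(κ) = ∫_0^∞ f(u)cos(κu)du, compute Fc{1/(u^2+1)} pi*exp(-κ)/2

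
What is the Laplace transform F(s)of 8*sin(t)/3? 8/(3*(s^2 + 1))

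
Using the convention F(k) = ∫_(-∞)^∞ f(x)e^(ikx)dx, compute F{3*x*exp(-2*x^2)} 3*sqrt(2)*I*sqrt(pi)*k*exp(-k^2/8)/8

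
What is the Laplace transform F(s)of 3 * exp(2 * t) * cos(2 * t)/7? 3 * (s - 2)/(7 * ((s - 2)^2 + 4))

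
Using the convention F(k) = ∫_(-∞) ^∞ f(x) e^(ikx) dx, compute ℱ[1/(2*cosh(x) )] pi/(2*cosh(pi*k/2) ) 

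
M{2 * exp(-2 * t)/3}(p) 2^(1 - p) * gamma(p)/3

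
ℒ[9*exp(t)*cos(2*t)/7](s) 9*(s - 1)/(7*((s - 1)^2 + 4))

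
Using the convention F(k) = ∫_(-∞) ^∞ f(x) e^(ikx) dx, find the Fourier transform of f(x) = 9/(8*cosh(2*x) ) 9*pi/(16*cosh(pi*k/4) ) 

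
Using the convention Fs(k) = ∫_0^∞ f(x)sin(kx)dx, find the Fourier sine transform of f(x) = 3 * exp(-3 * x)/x 3 * atan(k/3)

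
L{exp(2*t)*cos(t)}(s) (s - 2)/((s - 2)^2 + 1)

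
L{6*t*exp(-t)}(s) 6/(s + 1)^2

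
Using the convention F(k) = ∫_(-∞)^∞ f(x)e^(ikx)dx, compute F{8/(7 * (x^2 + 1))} 8 * pi * exp(-Abs(k))/7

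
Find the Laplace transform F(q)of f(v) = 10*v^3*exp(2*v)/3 20/(q - 2)^4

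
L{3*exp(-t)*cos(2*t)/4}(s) 3*(s+1)/(4*((s+1)^2+4))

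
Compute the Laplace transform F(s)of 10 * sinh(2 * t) 20/(s^2 - 4)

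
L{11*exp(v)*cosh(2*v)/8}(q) 11*(q - 1)/(8*((q - 1)^2 - 4))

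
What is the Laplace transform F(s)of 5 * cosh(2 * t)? 5 * s/(s^2 - 4)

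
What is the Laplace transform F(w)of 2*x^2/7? 4/(7*w^3)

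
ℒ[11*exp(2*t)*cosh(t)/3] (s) 11*(s - 2)/(3*((s - 2)^2 - 1))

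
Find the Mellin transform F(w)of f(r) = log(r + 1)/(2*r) -pi*csc(pi*w)/(2*w - 2)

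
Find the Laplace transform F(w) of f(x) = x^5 120/w^6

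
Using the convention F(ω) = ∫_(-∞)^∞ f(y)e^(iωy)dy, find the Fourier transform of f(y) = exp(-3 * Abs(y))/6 1/(ω^2 + 9)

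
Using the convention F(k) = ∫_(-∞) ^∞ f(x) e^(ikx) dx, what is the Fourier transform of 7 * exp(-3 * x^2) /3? 7 * sqrt(3) * sqrt(pi) * exp(-k^2/12) /9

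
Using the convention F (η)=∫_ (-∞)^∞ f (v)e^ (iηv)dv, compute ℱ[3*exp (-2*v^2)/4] 3*sqrt (2)*sqrt (pi)*exp (-η^2/8)/8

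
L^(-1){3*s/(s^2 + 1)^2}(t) 3*t*sin(t)/2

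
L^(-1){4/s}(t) 4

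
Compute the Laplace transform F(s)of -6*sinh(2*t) -12/(s^2 - 4)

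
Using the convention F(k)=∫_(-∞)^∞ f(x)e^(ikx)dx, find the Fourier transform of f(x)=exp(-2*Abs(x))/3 4/(3*(k^2 + 4))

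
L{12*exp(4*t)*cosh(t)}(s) 12*(s - 4)/((s - 4)^2 - 1)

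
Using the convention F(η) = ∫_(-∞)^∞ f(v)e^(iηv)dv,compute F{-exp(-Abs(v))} -2/(η^2 + 1)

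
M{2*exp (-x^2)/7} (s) gamma (s/2)/7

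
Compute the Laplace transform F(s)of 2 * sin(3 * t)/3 2/(s^2 + 9)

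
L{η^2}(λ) 2/λ^3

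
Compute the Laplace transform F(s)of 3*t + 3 3/s^2 + 3/s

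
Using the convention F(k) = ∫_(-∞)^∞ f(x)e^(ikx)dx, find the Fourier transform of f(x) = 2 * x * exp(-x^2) I * sqrt(pi) * k * exp(-k^2/4)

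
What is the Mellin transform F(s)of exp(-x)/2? gamma(s)/2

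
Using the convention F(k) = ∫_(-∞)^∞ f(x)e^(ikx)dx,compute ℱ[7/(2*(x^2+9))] 7*pi*exp(-3*Abs(k))/6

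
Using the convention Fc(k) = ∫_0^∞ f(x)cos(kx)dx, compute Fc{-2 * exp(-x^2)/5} -sqrt(pi) * exp(-k^2/4)/5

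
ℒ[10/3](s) 10/(3 * s) 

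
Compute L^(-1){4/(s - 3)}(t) 4*exp(3*t)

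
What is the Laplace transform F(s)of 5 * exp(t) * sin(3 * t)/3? 5/((s - 1)^2 + 9)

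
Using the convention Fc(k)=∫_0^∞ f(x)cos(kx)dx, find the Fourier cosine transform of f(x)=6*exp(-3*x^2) sqrt(3)*sqrt(pi)*exp(-k^2/12)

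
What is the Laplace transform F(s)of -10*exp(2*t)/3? -10/(3*s - 6)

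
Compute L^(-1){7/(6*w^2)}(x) 7*x/6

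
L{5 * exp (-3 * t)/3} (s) 5/ (3 * (s+3))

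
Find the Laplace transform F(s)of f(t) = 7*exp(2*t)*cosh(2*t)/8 7*(s - 2)/(8*s*(s - 4))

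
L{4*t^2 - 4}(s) 8/s^3 - 4/s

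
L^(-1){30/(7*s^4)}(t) 5*t^3/7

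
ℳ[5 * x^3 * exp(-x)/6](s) 5 * gamma(s + 3)/6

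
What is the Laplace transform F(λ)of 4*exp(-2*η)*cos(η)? 4*(λ + 2)/((λ + 2)^2 + 1)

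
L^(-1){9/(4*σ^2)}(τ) 9*τ/4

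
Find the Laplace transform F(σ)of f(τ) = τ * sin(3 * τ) 6 * σ/(σ^2+9)^2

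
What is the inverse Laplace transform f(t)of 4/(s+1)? 4 * exp(-t)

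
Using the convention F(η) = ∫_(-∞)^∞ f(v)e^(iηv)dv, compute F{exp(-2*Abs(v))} 4/(η^2 + 4)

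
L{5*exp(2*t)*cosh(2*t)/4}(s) 5*(s - 2)/(4*s*(s - 4))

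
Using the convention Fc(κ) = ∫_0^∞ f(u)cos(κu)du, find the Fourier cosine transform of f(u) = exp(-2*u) 2/(κ^2 + 4)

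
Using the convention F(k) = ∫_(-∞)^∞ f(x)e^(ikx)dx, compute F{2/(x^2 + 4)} pi*exp(-2*Abs(k))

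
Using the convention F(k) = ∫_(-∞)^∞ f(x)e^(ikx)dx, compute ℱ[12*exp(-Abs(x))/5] 24/(5*(k^2 + 1))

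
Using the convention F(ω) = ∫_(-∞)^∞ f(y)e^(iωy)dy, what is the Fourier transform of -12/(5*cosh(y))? -12*pi/(5*cosh(pi*ω/2))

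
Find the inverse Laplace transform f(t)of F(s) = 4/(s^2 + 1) 4 * sin(t)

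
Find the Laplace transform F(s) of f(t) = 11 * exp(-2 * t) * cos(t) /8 11 * (s + 2) /(8 * ((s + 2) ^2 + 1) ) 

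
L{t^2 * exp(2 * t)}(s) 2/(s - 2)^3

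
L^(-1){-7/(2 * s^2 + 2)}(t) -7 * sin(t)/2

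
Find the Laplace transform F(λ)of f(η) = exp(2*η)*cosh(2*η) (λ - 2)/(λ*(λ - 4))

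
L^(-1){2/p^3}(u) u^2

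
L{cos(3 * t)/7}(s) s/(7 * (s^2+9))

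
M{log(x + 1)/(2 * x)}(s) -pi * csc(pi * s)/(2 * s - 2)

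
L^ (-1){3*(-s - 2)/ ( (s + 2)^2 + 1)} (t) -3*exp (-2*t)*cos (t)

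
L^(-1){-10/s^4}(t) -5*t^3/3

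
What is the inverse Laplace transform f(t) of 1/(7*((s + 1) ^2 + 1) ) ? exp(-t)*sin(t) /7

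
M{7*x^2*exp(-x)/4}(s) 7*gamma(s + 2)/4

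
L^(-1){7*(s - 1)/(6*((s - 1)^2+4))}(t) 7*exp(t)*cos(2*t)/6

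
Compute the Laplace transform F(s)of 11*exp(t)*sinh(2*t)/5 22/(5*((s - 1)^2 - 4))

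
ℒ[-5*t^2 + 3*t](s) 3/s^2-10/s^3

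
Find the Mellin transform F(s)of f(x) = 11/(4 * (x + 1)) 11 * pi * csc(pi * s)/4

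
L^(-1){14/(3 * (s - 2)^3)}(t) 7 * t^2 * exp(2 * t)/3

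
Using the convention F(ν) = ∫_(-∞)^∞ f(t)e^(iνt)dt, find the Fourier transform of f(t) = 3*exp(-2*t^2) 3*sqrt(2)*sqrt(pi)*exp(-ν^2/8)/2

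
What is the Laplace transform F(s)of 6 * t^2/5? 12/(5 * s^3)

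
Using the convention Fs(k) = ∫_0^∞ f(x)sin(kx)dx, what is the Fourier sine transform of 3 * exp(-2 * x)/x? 3 * atan(k/2)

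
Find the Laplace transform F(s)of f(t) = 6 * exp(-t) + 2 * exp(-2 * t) 6/(s + 1) + 2/(s + 2)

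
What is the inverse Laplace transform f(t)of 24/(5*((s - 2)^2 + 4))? 12*exp(2*t)*sin(2*t)/5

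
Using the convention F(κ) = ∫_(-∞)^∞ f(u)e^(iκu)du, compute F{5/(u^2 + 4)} 5*pi*exp(-2*Abs(κ))/2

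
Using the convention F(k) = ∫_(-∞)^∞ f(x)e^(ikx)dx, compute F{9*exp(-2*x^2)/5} 9*sqrt(2)*sqrt(pi)*exp(-k^2/8)/10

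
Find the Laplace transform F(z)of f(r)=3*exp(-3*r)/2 3/(2*(z + 3))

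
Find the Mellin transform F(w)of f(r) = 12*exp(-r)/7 12*gamma(w)/7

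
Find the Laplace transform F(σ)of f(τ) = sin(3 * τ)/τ atan(3/σ)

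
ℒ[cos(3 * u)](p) p/(p^2+9)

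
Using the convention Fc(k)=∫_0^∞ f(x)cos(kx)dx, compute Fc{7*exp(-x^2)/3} 7*sqrt(pi)*exp(-k^2/4)/6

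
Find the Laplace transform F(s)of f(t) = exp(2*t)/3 1/(3*(s - 2))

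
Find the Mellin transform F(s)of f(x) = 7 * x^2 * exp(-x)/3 7 * gamma(s + 2)/3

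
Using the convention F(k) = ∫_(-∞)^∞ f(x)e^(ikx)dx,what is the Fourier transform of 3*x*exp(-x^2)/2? 3*I*sqrt(pi)*k*exp(-k^2/4)/4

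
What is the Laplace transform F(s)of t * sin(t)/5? 2 * s/(5 * (s^2 + 1)^2)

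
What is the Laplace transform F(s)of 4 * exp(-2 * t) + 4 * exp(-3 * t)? 4/(s + 2) + 4/(s + 3)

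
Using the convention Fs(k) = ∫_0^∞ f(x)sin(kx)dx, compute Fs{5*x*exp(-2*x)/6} 10*k/(3*(k^2 + 4)^2)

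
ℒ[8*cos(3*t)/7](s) 8*s/(7*(s^2+9))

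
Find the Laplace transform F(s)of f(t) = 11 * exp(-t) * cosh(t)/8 11 * (s + 1)/(8 * s * (s + 2))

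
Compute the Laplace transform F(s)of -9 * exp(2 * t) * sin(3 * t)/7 -27/(7 * (s - 2)^2 + 63)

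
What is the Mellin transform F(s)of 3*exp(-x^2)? 3*gamma(s/2)/2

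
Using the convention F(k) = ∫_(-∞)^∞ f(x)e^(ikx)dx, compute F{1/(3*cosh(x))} pi/(3*cosh(pi*k/2))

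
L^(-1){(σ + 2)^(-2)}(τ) τ * exp(-2 * τ)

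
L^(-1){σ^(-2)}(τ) τ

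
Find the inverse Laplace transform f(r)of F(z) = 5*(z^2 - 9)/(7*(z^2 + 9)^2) 5*r*cos(3*r)/7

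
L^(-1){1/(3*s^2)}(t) t/3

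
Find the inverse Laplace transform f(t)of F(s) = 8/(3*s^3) 4*t^2/3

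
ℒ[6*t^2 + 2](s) 12/s^3 + 2/s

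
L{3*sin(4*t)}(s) 12/(s^2 + 16)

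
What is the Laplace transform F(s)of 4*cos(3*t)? 4*s/(s^2 + 9)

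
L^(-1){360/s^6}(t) 3*t^5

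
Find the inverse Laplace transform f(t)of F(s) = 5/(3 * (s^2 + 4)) 5 * sin(2 * t)/6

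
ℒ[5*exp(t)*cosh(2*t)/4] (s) 5*(s - 1)/(4*((s - 1)^2 - 4))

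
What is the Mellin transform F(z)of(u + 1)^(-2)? (-pi*z + pi)/sin(pi*z)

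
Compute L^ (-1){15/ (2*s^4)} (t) 5*t^3/4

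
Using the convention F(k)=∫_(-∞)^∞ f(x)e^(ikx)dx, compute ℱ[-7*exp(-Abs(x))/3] -14/(3*k^2 + 3)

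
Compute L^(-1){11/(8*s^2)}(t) 11*t/8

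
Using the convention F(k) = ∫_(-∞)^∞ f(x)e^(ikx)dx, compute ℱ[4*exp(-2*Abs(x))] 16/(k^2+4)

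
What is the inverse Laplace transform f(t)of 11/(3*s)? 11/3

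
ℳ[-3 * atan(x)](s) 3 * pi * sec(pi * s/2)/(2 * s)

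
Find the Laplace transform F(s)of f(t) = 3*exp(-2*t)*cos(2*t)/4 3*(s + 2)/(4*((s + 2)^2 + 4))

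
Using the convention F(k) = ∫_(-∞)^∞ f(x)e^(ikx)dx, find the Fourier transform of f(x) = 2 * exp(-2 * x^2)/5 sqrt(2) * sqrt(pi) * exp(-k^2/8)/5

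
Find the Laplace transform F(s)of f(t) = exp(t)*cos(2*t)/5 (s - 1)/(5*((s - 1)^2 + 4))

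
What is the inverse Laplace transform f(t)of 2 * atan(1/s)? 2 * sin(t)/t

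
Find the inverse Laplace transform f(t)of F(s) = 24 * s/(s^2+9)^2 4 * t * sin(3 * t)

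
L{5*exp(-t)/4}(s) 5/(4*(s + 1))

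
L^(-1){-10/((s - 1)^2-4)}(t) -5 * exp(t) * sinh(2 * t)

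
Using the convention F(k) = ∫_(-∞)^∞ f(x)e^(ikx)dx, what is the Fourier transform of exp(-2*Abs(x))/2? 2/(k^2+4)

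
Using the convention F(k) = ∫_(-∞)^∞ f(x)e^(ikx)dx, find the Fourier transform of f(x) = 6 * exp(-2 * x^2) 3 * sqrt(2) * sqrt(pi) * exp(-k^2/8)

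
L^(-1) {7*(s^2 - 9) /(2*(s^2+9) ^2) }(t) 7*t*cos(3*t) /2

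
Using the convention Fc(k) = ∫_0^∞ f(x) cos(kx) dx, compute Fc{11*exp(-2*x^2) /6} 11*sqrt(2)*sqrt(pi)*exp(-k^2/8) /24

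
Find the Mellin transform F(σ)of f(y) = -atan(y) pi * sec(pi * σ/2)/(2 * σ)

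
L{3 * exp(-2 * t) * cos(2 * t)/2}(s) 3 * (s+2)/(2 * ((s+2)^2+4))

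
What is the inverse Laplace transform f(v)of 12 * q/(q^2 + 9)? 12 * cos(3 * v)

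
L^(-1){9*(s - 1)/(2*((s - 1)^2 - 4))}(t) 9*exp(t)*cosh(2*t)/2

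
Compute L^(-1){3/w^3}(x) 3 * x^2/2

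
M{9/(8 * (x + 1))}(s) 9 * pi * csc(pi * s)/8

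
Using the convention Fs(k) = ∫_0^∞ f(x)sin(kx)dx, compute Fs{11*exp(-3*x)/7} 11*k/(7*(k^2 + 9))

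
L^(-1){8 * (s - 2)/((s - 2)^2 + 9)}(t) 8 * exp(2 * t) * cos(3 * t)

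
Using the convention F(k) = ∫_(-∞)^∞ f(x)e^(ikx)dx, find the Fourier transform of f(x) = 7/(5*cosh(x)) 7*pi/(5*cosh(pi*k/2))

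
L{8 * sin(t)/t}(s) 8 * atan(1/s)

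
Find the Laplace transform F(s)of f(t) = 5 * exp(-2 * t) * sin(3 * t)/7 15/(7 * ((s + 2)^2 + 9))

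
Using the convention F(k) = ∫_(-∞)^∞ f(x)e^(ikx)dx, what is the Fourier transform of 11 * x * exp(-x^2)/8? 11 * I * sqrt(pi) * k * exp(-k^2/4)/16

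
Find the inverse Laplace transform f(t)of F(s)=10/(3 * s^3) 5 * t^2/3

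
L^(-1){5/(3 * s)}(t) 5/3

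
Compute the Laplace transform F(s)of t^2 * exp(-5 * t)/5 2/(5 * (s + 5)^3)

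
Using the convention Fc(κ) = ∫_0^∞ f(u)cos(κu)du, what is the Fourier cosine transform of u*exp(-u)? (1 - κ^2)/(κ^2 + 1)^2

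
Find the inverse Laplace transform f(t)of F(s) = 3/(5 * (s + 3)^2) 3 * t * exp(-3 * t)/5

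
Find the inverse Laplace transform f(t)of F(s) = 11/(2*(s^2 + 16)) 11*sin(4*t)/8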